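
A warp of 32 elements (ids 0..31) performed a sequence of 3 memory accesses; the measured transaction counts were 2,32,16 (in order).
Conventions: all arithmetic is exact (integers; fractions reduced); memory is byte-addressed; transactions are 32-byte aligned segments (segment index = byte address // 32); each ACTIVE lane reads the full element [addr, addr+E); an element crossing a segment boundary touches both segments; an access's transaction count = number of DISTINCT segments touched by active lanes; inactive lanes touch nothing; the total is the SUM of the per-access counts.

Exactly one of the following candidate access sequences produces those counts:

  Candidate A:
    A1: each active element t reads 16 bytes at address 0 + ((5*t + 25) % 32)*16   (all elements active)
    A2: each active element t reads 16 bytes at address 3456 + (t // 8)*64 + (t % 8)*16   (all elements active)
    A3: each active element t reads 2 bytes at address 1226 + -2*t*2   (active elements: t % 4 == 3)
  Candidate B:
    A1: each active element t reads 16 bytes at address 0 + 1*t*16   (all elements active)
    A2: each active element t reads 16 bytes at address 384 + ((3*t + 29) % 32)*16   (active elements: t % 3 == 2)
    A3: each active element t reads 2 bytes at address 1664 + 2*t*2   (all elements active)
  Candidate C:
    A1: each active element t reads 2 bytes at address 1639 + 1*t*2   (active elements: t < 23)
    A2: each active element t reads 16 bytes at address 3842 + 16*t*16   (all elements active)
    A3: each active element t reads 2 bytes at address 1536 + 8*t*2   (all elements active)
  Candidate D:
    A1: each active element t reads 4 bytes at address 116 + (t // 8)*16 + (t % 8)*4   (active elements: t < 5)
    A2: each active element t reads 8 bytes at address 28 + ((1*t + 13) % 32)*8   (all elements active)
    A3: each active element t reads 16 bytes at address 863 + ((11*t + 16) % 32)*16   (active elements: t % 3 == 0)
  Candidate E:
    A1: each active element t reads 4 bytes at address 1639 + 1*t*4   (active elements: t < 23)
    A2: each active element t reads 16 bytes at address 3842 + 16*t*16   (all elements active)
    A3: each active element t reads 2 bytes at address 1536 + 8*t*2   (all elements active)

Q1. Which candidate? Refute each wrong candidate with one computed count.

A: A1 gives 16 transactions, not 2
B: A1 gives 16 transactions, not 2
D: A2 gives 9 transactions, not 32
E: A1 gives 4 transactions, not 2
C: all counts match (2,32,16)

Answer: C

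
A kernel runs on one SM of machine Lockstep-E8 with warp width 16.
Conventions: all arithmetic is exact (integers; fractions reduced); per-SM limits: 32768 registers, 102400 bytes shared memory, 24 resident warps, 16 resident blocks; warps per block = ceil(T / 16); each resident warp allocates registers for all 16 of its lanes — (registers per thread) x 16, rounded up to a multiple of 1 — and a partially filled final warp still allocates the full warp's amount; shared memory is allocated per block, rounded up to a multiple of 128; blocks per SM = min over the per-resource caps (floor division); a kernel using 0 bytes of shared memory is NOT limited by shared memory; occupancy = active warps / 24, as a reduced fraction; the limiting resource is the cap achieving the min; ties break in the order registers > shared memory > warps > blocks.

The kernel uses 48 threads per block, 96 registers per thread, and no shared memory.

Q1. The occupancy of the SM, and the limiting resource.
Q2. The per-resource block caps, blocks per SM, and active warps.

Answer: occupancy 7/8, limited by registers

registers: 7 blocks
shared memory: no limit (kernel uses none)
warps: 8 blocks
blocks: 16 blocks

Answer: 7 blocks, 21 active warps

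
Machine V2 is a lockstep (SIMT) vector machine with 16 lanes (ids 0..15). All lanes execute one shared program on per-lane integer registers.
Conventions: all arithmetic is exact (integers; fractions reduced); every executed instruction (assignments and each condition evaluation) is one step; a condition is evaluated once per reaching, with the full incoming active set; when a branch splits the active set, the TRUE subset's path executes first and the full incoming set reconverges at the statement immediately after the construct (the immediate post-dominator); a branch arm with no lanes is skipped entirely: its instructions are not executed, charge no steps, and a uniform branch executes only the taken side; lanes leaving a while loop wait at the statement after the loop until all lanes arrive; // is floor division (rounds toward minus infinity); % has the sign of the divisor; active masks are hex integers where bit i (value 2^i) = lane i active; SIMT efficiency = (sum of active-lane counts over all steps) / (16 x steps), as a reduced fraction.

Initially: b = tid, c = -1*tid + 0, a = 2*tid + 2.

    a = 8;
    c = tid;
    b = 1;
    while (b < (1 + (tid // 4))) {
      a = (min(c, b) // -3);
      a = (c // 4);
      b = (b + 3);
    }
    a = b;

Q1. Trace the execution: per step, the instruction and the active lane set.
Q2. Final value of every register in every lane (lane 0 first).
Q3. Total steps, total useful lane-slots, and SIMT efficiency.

step 0: a <- 8                       0xffff
step 1: c <- tid                     0xffff
step 2: b <- 1                       0xffff
step 3: eval (b < (1 + (tid // 4)))  0xffff
step 4: a <- (min(c, b) // -3)       0xfff0
step 5: a <- (c // 4)                0xfff0
step 6: b <- (b + 3)                 0xfff0
step 7: eval (b < (1 + (tid // 4)))  0xfff0
step 8: a <- b                       0xffff

Answer: 9 steps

b: 1,1,1,1,4,4,4,4,4,4,4,4,4,4,4,4
c: 0,1,2,3,4,5,6,7,8,9,10,11,12,13,14,15
a: 1,1,1,1,4,4,4,4,4,4,4,4,4,4,4,4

steps = 9; useful = 128; efficiency = 128/144 = 8/9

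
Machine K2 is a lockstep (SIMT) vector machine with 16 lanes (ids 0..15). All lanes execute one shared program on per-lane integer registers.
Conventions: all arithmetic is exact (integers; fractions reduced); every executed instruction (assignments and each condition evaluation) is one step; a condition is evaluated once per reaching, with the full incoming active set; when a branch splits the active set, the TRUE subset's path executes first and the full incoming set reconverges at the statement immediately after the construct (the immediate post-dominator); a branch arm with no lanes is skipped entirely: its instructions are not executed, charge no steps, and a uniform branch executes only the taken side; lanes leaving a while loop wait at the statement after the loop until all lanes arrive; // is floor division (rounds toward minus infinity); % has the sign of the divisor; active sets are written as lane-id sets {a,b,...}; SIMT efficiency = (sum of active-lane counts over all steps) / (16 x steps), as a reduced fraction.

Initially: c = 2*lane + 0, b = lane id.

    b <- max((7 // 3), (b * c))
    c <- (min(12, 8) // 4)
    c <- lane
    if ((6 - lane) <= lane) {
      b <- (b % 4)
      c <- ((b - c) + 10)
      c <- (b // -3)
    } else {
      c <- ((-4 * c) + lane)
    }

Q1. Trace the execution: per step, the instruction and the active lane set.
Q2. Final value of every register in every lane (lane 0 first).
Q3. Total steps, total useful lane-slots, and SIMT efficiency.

step 0: b <- max((7 // 3), (b * c))  {0,1,2,3,4,5,6,7,8,9,10,11,12,13,14,15}
step 1: c <- (min(12, 8) // 4)       {0,1,2,3,4,5,6,7,8,9,10,11,12,13,14,15}
step 2: c <- lane                    {0,1,2,3,4,5,6,7,8,9,10,11,12,13,14,15}
step 3: eval ((6 - lane) <= lane)    {0,1,2,3,4,5,6,7,8,9,10,11,12,13,14,15}
step 4: b <- (b % 4)                 {3,4,5,6,7,8,9,10,11,12,13,14,15}
step 5: c <- ((b - c) + 10)          {3,4,5,6,7,8,9,10,11,12,13,14,15}
step 6: c <- (b // -3)               {3,4,5,6,7,8,9,10,11,12,13,14,15}
step 7: c <- ((-4 * c) + lane)       {0,1,2}

Answer: 8 steps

c: 0,-3,-6,-1,0,-1,0,-1,0,-1,0,-1,0,-1,0,-1
b: 2,2,8,2,0,2,0,2,0,2,0,2,0,2,0,2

steps = 8; useful = 106; efficiency = 106/128 = 53/64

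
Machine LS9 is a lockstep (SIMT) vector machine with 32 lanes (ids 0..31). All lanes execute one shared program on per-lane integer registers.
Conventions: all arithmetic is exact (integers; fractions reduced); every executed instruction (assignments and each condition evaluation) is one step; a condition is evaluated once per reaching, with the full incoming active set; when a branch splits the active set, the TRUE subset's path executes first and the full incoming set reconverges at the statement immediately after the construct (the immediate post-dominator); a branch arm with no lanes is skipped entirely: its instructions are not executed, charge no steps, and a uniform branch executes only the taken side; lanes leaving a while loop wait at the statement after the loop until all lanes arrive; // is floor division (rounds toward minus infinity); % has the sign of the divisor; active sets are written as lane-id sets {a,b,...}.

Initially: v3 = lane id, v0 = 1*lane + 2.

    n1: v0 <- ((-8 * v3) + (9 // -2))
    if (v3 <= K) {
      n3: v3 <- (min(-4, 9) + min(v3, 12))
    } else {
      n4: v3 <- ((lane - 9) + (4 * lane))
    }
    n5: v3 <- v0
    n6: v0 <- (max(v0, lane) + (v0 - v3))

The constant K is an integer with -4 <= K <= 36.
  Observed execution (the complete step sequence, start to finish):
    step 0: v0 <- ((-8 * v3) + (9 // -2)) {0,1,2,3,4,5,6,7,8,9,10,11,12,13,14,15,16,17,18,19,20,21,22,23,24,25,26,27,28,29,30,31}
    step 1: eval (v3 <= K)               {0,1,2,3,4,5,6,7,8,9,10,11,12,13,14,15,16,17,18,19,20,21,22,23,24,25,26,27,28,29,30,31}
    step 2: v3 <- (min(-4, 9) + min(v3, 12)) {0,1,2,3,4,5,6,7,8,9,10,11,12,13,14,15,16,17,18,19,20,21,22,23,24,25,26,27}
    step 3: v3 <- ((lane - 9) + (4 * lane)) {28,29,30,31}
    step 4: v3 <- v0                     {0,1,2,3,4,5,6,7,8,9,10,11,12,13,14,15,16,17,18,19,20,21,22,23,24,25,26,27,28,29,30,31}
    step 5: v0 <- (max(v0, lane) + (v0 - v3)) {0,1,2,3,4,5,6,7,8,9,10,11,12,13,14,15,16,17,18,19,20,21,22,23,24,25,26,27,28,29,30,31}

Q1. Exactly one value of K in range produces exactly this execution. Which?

Answer: K = 27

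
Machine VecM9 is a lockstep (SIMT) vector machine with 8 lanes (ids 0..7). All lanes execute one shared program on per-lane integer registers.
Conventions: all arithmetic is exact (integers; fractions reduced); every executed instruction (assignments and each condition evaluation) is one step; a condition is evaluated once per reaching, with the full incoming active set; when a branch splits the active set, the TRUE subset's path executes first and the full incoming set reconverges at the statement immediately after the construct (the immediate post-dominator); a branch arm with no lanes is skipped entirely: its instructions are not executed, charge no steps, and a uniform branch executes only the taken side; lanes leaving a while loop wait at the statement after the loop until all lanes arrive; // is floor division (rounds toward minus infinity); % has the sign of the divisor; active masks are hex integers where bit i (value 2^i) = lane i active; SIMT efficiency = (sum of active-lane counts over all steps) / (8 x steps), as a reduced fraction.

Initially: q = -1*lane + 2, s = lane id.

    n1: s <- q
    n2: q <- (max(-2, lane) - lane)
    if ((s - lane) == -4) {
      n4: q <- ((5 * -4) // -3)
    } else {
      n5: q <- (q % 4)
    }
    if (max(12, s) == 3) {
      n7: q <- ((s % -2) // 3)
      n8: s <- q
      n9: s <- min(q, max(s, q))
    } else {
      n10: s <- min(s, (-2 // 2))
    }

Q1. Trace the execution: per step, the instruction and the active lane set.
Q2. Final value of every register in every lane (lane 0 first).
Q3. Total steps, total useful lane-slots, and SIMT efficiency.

step 0: s <- q                       0xff
step 1: q <- (max(-2, lane) - lane)  0xff
step 2: eval ((s - lane) == -4)      0xff
step 3: q <- ((5 * -4) // -3)        0x08
step 4: q <- (q % 4)                 0xf7
step 5: eval (max(12, s) == 3)       0xff
step 6: s <- min(s, (-2 // 2))       0xff

Answer: 7 steps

q: 0,0,0,6,0,0,0,0
s: -1,-1,-1,-1,-2,-3,-4,-5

steps = 7; useful = 48; efficiency = 48/56 = 6/7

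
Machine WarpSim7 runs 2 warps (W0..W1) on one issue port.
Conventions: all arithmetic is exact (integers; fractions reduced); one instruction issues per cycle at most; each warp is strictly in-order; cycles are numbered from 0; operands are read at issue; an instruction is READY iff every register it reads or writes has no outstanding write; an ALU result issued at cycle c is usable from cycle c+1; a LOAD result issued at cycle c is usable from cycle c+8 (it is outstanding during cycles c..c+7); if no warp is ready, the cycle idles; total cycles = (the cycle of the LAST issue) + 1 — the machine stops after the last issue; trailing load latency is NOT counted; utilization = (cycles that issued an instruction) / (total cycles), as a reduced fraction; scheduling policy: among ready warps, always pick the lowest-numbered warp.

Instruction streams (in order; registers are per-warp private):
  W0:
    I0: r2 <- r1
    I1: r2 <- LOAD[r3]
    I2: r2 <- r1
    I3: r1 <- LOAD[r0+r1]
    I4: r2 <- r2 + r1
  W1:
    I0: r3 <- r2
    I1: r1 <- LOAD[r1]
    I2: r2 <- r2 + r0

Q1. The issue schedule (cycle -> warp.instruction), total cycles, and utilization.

cycle 0: W0.I0
cycle 1: W0.I1
cycle 2: W1.I0
cycle 3: W1.I1
cycle 4: W1.I2
cycle 5: idle
cycle 6: idle
cycle 7: idle
cycle 8: idle
cycle 9: W0.I2
cycle 10: W0.I3
cycle 11: idle
cycle 12: idle
cycle 13: idle
cycle 14: idle
cycle 15: idle
cycle 16: idle
cycle 17: idle
cycle 18: W0.I4

Answer: 19 cycles, utilization 8/19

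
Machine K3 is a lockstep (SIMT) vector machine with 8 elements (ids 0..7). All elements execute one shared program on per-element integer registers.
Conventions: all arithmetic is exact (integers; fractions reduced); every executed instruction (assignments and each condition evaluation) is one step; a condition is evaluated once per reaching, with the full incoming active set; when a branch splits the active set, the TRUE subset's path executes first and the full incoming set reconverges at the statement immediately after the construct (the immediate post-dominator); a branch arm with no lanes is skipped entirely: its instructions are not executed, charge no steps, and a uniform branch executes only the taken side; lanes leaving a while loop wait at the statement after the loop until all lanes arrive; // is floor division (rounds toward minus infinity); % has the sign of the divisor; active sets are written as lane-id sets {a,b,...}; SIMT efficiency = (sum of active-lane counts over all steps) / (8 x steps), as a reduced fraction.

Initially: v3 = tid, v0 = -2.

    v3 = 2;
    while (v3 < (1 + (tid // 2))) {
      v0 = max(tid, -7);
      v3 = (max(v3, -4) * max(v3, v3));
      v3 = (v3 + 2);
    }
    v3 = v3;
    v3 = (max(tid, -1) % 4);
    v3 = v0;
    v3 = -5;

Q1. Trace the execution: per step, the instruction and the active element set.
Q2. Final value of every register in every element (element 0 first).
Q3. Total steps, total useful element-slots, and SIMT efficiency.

step 0: v3 <- 2                      {0,1,2,3,4,5,6,7}
step 1: eval (v3 < (1 + (tid // 2))) {0,1,2,3,4,5,6,7}
step 2: v0 <- max(tid, -7)           {4,5,6,7}
step 3: v3 <- (max(v3, -4) * max(v3, v3)) {4,5,6,7}
step 4: v3 <- (v3 + 2)               {4,5,6,7}
step 5: eval (v3 < (1 + (tid // 2))) {4,5,6,7}
step 6: v3 <- v3                     {0,1,2,3,4,5,6,7}
step 7: v3 <- (max(tid, -1) % 4)     {0,1,2,3,4,5,6,7}
step 8: v3 <- v0                     {0,1,2,3,4,5,6,7}
step 9: v3 <- -5                     {0,1,2,3,4,5,6,7}

Answer: 10 steps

v3: -5,-5,-5,-5,-5,-5,-5,-5
v0: -2,-2,-2,-2,4,5,6,7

steps = 10; useful = 64; efficiency = 64/80 = 4/5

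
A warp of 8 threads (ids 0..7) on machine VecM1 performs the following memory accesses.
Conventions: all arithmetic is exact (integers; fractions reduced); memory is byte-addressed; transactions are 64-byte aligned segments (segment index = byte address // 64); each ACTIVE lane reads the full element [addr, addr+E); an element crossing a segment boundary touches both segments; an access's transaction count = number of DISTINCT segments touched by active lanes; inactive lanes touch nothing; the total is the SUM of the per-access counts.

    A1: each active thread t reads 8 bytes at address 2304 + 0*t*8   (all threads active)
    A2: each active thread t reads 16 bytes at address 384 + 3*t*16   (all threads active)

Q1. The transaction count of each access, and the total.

A1: 1 transaction
A2: 6 transactions

Answer: 1,6; total 7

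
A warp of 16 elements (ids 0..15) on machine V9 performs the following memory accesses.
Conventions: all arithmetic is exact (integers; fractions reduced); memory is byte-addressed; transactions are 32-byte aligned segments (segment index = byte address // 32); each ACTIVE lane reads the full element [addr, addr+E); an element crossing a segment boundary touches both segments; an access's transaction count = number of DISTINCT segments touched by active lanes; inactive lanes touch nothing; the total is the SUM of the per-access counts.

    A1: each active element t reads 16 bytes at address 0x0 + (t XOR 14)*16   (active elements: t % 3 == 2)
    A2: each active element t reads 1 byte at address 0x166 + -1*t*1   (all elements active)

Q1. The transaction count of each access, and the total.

A1: 5 transactions
A2: 2 transactions

Answer: 5,2; total 7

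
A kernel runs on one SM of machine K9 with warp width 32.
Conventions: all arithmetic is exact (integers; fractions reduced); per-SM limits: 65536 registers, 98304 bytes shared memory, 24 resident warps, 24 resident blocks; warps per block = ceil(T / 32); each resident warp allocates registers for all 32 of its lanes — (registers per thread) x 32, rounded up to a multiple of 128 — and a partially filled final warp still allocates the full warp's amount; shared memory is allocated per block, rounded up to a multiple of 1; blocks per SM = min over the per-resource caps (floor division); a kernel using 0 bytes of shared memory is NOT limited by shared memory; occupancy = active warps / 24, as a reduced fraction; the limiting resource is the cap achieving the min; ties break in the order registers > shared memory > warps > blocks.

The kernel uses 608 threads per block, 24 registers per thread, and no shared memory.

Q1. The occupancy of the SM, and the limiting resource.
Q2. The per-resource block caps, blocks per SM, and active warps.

Answer: occupancy 19/24, limited by warps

registers: 4 blocks
shared memory: no limit (kernel uses none)
warps: 1 block
blocks: 24 blocks

Answer: 1 block, 19 active warps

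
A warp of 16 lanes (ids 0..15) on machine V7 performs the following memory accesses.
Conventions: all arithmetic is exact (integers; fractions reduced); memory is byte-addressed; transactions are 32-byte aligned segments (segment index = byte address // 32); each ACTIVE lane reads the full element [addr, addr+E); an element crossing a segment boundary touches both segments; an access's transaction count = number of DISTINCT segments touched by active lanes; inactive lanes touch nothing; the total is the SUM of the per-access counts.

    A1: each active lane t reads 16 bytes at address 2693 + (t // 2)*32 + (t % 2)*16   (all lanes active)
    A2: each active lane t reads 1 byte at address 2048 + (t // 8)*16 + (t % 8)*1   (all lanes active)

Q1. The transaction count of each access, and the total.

A1: 9 transactions
A2: 1 transaction

Answer: 9,1; total 10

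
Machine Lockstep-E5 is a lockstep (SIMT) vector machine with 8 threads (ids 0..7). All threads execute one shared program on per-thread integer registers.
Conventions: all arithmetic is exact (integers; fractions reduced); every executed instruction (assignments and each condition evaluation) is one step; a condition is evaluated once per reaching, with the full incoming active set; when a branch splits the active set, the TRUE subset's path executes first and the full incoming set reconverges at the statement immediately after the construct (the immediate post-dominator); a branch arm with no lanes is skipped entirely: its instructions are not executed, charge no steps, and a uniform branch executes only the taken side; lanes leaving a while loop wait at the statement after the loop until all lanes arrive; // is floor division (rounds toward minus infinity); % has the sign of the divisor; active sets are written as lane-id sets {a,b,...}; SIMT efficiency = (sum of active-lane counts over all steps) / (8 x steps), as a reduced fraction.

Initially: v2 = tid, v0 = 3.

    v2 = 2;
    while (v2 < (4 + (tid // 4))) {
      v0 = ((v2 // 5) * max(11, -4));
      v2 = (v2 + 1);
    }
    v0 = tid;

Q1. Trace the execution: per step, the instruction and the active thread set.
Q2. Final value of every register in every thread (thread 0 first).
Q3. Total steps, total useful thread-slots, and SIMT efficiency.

step 0: v2 <- 2                      {0,1,2,3,4,5,6,7}
step 1: eval (v2 < (4 + (tid // 4))) {0,1,2,3,4,5,6,7}
step 2: v0 <- ((v2 // 5) * max(11, -4)) {0,1,2,3,4,5,6,7}
step 3: v2 <- (v2 + 1)               {0,1,2,3,4,5,6,7}
step 4: eval (v2 < (4 + (tid // 4))) {0,1,2,3,4,5,6,7}
step 5: v0 <- ((v2 // 5) * max(11, -4)) {0,1,2,3,4,5,6,7}
step 6: v2 <- (v2 + 1)               {0,1,2,3,4,5,6,7}
step 7: eval (v2 < (4 + (tid // 4))) {0,1,2,3,4,5,6,7}
step 8: v0 <- ((v2 // 5) * max(11, -4)) {4,5,6,7}
step 9: v2 <- (v2 + 1)               {4,5,6,7}
step 10: eval (v2 < (4 + (tid // 4))) {4,5,6,7}
step 11: v0 <- tid                    {0,1,2,3,4,5,6,7}

Answer: 12 steps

v2: 4,4,4,4,5,5,5,5
v0: 0,1,2,3,4,5,6,7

steps = 12; useful = 84; efficiency = 84/96 = 7/8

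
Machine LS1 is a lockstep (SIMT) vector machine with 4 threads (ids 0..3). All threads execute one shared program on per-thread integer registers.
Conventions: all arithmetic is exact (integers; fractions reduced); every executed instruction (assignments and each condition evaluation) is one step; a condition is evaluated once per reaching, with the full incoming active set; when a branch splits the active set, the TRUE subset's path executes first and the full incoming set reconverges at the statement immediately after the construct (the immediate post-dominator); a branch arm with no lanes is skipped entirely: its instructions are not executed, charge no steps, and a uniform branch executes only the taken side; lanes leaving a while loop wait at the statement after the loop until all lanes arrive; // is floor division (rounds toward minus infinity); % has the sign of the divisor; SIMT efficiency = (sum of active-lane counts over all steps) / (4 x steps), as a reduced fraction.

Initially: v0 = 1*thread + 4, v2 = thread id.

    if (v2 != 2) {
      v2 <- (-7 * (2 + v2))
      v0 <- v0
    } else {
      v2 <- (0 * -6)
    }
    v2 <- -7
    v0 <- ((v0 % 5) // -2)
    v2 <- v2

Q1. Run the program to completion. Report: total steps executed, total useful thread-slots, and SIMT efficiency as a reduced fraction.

Answer: 7 steps, 23 useful, 23/28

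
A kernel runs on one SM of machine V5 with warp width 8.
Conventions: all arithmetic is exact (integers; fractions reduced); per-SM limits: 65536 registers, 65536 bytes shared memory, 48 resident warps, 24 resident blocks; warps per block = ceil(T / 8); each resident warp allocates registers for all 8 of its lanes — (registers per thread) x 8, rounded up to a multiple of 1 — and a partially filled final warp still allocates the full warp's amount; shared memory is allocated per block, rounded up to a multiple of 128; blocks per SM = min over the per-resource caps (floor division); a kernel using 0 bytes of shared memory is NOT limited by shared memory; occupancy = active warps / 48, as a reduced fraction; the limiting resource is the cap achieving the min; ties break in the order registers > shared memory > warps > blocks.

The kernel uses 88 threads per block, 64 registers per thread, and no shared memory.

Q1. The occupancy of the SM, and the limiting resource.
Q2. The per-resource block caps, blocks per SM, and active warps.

Answer: occupancy 11/12, limited by warps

registers: 11 blocks
shared memory: no limit (kernel uses none)
warps: 4 blocks
blocks: 24 blocks

Answer: 4 blocks, 44 active warps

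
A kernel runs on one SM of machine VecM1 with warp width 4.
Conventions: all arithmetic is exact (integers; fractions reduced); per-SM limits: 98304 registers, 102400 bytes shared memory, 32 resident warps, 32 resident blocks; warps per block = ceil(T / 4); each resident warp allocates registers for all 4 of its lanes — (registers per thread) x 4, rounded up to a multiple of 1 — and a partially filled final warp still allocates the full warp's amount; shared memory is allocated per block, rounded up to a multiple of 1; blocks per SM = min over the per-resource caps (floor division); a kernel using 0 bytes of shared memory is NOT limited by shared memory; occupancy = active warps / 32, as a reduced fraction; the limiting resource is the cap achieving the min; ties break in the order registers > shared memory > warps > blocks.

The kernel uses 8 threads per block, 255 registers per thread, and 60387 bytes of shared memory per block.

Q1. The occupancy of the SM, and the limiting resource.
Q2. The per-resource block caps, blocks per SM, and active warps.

Answer: occupancy 1/16, limited by shared memory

registers: 48 blocks
shared memory: 1 block
warps: 16 blocks
blocks: 32 blocks

Answer: 1 block, 2 active warps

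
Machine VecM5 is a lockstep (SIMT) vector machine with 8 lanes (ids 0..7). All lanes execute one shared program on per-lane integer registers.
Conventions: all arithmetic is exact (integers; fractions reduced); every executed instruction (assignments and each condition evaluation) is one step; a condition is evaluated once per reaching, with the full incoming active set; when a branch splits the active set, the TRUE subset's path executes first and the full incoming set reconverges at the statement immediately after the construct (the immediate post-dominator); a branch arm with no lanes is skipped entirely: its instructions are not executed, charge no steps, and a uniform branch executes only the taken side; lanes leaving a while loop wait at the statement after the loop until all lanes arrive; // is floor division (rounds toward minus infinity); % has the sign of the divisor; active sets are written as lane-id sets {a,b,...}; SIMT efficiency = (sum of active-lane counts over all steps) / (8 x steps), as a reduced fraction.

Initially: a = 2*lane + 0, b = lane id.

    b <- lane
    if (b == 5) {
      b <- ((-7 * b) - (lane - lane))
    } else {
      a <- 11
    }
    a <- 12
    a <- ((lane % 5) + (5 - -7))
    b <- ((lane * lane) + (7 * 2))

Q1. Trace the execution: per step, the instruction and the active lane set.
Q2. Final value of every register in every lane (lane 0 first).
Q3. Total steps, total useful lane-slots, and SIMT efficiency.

step 0: b <- lane                    {0,1,2,3,4,5,6,7}
step 1: eval (b == 5)                {0,1,2,3,4,5,6,7}
step 2: b <- ((-7 * b) - (lane - lane)) {5}
step 3: a <- 11                      {0,1,2,3,4,6,7}
step 4: a <- 12                      {0,1,2,3,4,5,6,7}
step 5: a <- ((lane % 5) + (5 - -7)) {0,1,2,3,4,5,6,7}
step 6: b <- ((lane * lane) + (7 * 2)) {0,1,2,3,4,5,6,7}

Answer: 7 steps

a: 12,13,14,15,16,12,13,14
b: 14,15,18,23,30,39,50,63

steps = 7; useful = 48; efficiency = 48/56 = 6/7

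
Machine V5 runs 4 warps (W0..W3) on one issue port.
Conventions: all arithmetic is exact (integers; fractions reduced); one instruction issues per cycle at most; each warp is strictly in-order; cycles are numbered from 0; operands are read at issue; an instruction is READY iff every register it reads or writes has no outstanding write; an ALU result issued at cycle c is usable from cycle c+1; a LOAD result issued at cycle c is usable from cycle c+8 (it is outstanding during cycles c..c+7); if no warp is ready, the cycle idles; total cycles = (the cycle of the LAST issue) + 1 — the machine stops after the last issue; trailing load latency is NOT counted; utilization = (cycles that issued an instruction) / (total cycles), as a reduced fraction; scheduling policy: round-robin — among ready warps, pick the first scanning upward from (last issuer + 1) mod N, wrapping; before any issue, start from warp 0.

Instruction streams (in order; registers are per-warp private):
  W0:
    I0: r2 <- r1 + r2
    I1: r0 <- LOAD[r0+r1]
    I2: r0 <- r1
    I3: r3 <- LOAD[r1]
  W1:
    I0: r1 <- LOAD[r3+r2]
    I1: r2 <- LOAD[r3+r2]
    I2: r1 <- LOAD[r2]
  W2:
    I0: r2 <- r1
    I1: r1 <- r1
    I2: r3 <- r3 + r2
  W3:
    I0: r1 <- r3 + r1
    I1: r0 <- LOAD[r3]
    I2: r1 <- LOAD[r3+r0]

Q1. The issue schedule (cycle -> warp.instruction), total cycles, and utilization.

cycle 0: W0.I0
cycle 1: W1.I0
cycle 2: W2.I0
cycle 3: W3.I0
cycle 4: W0.I1
cycle 5: W1.I1
cycle 6: W2.I1
cycle 7: W3.I1
cycle 8: W2.I2
cycle 9: idle
cycle 10: idle
cycle 11: idle
cycle 12: W0.I2
cycle 13: W1.I2
cycle 14: W0.I3
cycle 15: W3.I2

Answer: 16 cycles, utilization 13/16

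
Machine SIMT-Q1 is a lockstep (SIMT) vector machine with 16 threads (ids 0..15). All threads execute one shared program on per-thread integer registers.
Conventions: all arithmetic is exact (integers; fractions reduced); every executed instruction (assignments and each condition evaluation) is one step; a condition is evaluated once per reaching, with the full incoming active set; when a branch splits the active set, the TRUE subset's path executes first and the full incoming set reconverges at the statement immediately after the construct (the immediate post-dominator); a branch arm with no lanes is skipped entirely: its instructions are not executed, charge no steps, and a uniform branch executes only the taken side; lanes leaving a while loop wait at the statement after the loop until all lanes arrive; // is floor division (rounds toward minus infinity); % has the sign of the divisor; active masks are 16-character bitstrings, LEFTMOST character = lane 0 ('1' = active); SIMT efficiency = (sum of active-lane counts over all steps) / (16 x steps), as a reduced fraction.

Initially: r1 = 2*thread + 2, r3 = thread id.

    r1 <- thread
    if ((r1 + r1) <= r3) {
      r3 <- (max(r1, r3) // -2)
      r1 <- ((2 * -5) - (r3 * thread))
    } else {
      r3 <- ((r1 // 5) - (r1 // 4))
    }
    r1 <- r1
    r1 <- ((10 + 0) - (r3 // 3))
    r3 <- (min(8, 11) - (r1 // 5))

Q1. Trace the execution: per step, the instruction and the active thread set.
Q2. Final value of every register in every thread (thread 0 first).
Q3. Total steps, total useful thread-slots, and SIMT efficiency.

step 0: r1 <- thread                 1111111111111111
step 1: eval ((r1 + r1) <= r3)       1111111111111111
step 2: r3 <- (max(r1, r3) // -2)    1000000000000000
step 3: r1 <- ((2 * -5) - (r3 * thread)) 1000000000000000
step 4: r3 <- ((r1 // 5) - (r1 // 4)) 0111111111111111
step 5: r1 <- r1                     1111111111111111
step 6: r1 <- ((10 + 0) - (r3 // 3)) 1111111111111111
step 7: r3 <- (min(8, 11) - (r1 // 5)) 1111111111111111

Answer: 8 steps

r1: 10,10,10,10,11,10,10,10,11,11,10,10,11,11,11,10
r3: 6,6,6,6,6,6,6,6,6,6,6,6,6,6,6,6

steps = 8; useful = 97; efficiency = 97/128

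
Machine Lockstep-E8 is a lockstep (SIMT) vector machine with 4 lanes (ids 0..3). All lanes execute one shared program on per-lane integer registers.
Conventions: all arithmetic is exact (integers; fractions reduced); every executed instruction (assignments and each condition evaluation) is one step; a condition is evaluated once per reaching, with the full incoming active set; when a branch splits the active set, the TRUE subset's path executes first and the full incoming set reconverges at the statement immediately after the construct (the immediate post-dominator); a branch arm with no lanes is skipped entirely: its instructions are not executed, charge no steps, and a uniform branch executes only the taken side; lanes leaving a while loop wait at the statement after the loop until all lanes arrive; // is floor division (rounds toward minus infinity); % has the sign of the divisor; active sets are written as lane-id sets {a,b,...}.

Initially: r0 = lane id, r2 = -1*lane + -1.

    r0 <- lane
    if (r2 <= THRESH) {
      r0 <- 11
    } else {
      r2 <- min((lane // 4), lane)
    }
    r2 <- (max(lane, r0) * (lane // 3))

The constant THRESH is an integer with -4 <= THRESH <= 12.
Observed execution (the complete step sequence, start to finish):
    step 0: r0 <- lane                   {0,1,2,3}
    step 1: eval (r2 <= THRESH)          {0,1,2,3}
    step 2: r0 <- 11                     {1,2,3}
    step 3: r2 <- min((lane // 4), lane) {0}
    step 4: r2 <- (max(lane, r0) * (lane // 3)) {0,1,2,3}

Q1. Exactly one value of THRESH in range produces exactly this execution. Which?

Answer: THRESH = -2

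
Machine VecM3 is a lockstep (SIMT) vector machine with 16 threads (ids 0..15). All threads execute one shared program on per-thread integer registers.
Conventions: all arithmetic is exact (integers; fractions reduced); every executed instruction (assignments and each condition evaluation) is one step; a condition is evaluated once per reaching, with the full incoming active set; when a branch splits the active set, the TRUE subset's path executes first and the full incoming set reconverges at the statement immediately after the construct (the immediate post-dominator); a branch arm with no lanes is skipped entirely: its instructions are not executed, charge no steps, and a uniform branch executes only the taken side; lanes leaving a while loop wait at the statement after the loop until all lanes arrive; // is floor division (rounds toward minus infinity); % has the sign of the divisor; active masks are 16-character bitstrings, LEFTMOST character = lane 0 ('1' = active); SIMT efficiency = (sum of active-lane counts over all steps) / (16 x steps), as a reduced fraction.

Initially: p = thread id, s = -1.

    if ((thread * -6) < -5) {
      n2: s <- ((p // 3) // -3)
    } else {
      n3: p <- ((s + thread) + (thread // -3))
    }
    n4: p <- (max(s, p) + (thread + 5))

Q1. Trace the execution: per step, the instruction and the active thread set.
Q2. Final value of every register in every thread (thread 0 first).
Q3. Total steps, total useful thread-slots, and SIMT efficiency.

step 0: eval ((thread * -6) < -5)    1111111111111111
step 1: s <- ((p // 3) // -3)        0111111111111111
step 2: p <- ((s + thread) + (thread // -3)) 1000000000000000
step 3: p <- (max(s, p) + (thread + 5)) 1111111111111111

Answer: 4 steps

p: 4,7,9,11,13,15,17,19,21,23,25,27,29,31,33,35
s: -1,0,0,-1,-1,-1,-1,-1,-1,-1,-1,-1,-2,-2,-2,-2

steps = 4; useful = 48; efficiency = 48/64 = 3/4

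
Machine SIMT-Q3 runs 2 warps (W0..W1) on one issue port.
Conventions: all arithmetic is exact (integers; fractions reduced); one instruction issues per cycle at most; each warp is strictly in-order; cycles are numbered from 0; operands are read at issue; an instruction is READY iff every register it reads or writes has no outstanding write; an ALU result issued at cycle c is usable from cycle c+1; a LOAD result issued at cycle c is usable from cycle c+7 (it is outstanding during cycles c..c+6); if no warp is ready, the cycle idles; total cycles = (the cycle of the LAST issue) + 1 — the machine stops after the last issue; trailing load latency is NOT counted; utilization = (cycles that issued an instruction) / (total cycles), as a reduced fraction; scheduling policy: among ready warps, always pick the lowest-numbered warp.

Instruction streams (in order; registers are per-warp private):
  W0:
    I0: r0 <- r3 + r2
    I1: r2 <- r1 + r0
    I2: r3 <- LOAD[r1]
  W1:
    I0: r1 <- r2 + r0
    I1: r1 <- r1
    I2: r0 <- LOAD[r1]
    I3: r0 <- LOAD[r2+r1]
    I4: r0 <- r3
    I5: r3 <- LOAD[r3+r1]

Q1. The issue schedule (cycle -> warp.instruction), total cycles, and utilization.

cycle 0: W0.I0
cycle 1: W0.I1
cycle 2: W0.I2
cycle 3: W1.I0
cycle 4: W1.I1
cycle 5: W1.I2
cycle 6: idle
cycle 7: idle
cycle 8: idle
cycle 9: idle
cycle 10: idle
cycle 11: idle
cycle 12: W1.I3
cycle 13: idle
cycle 14: idle
cycle 15: idle
cycle 16: idle
cycle 17: idle
cycle 18: idle
cycle 19: W1.I4
cycle 20: W1.I5

Answer: 21 cycles, utilization 3/7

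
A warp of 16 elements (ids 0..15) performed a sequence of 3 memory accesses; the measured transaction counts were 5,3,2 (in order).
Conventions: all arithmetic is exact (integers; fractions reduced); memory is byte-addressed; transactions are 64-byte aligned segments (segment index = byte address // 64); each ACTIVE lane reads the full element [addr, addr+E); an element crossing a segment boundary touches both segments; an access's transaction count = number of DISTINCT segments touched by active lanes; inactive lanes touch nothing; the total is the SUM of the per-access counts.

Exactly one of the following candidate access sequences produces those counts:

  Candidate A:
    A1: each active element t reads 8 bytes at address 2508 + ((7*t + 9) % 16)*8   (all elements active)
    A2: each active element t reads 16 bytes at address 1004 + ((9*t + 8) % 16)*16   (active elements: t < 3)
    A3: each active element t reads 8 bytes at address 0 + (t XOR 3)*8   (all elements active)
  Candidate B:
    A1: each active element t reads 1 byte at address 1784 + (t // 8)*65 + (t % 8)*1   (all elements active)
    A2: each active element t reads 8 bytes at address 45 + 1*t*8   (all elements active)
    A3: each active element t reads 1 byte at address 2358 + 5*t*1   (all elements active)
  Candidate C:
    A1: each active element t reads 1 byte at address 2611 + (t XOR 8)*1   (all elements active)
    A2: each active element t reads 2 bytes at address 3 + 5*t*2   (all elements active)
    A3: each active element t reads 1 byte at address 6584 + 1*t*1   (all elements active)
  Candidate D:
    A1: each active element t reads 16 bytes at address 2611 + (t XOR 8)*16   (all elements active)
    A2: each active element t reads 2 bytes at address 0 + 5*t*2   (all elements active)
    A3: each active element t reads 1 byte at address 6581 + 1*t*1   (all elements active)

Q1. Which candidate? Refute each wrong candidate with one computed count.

A: A1 gives 3 transactions, not 5
B: A1 gives 3 transactions, not 5
C: A1 gives 2 transactions, not 5
D: all counts match (5,3,2)

Answer: D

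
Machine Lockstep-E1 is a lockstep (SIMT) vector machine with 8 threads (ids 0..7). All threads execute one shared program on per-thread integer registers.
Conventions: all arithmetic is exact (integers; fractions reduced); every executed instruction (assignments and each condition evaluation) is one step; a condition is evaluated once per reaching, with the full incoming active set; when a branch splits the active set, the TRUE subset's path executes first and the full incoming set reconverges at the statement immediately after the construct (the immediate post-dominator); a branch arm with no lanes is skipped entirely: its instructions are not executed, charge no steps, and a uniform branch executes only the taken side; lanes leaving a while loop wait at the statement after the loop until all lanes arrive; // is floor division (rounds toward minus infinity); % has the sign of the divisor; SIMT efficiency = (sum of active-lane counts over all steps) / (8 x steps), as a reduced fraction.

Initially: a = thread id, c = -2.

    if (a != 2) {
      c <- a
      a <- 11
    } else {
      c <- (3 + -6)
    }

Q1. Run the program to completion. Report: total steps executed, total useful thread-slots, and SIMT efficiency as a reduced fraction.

Answer: 4 steps, 23 useful, 23/32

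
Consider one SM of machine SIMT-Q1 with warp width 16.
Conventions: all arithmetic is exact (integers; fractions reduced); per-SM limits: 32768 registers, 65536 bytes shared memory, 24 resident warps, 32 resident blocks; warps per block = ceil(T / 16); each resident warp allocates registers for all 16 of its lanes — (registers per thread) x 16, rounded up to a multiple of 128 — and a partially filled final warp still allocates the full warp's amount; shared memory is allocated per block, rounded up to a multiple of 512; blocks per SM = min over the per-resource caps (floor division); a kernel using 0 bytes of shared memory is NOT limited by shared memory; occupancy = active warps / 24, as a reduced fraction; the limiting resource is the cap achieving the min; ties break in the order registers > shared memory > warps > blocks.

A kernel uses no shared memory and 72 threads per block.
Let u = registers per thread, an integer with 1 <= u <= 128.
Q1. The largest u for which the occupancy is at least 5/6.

Answer: u = 96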